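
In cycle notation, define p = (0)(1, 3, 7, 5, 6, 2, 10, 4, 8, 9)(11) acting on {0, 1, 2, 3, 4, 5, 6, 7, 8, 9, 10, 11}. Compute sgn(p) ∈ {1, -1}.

-1

The cycle lengths are 10, 1, 1.
A cycle of length ℓ contributes ℓ−1 transpositions, so p is a product of 9 transpositions — odd.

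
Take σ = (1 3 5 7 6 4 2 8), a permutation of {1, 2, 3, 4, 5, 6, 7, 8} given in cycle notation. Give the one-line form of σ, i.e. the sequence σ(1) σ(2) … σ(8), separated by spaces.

3 8 5 2 7 4 6 1

Reading each image from the cycles: 1→3, 2→8, 3→5, 4→2, 5→7, 6→4, 7→6, 8→1.
So the one-line form is 3 8 5 2 7 4 6 1.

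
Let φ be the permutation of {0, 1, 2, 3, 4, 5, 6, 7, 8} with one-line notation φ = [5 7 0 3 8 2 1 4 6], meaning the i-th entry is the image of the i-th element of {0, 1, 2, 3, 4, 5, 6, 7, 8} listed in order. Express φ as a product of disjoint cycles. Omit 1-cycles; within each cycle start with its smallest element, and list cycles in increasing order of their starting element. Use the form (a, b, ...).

Iterating φ from 0 gives 0 → 5 → 2 → 0; that is the 3-cycle (0, 5, 2).
Continuing from each remaining unvisited element yields (0, 5, 2)(1, 7, 4, 8, 6).

(0, 5, 2)(1, 7, 4, 8, 6)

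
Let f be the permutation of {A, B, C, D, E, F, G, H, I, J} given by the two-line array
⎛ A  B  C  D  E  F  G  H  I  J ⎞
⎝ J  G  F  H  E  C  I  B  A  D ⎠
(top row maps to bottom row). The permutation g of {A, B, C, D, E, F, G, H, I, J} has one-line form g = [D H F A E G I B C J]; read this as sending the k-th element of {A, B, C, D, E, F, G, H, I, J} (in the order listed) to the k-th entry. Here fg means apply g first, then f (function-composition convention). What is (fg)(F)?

I

(fg)(F) = f(g(F)). g(F) = G, then f(G) = I. So (fg)(F) = I.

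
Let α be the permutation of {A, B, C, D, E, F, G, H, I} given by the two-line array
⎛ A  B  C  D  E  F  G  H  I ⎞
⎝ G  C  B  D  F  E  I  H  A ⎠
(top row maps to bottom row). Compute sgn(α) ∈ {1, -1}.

In disjoint-cycle form the cycle lengths are 3, 2, 2, 1, 1.
A cycle of length ℓ contributes ℓ−1 transpositions, so α is a product of 2 + 1 + 1 = 4 transpositions — even.

1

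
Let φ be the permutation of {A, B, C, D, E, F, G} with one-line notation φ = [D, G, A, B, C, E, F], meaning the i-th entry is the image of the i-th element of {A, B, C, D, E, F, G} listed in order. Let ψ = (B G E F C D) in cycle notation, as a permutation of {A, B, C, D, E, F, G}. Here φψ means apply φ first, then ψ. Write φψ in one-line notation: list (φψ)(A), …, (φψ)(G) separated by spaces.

B E A G D F C

Chase each element through φ then ψ: A → D → B; B → G → E; C → A → A; D → B → G; E → C → D; F → E → F; G → F → C.
So φψ in one-line form is B E A G D F C.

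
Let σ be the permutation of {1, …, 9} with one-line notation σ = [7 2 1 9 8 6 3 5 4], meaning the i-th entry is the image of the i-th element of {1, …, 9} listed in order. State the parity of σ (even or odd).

In disjoint-cycle form the cycle lengths are 3, 2, 2, 1, 1.
A cycle is odd iff its length is even; σ has 2 even-length cycles, so sgn(σ) = (−1)^2 and σ is even.

even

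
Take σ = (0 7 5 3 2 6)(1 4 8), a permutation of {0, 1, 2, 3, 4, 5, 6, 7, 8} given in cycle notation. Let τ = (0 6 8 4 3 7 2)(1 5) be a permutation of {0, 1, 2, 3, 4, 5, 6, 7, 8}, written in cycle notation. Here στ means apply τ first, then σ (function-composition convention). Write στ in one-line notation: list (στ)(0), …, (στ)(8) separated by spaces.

(στ)(x) = σ(τ(x)). Computing each image: σ(τ(0)) = σ(6) = 0, σ(τ(1)) = σ(5) = 3, σ(τ(2)) = σ(0) = 7, σ(τ(3)) = σ(7) = 5, σ(τ(4)) = σ(3) = 2, σ(τ(5)) = σ(1) = 4, σ(τ(6)) = σ(8) = 1, σ(τ(7)) = σ(2) = 6, σ(τ(8)) = σ(4) = 8.
Hence στ = [0 3 7 5 2 4 1 6 8].

0 3 7 5 2 4 1 6 8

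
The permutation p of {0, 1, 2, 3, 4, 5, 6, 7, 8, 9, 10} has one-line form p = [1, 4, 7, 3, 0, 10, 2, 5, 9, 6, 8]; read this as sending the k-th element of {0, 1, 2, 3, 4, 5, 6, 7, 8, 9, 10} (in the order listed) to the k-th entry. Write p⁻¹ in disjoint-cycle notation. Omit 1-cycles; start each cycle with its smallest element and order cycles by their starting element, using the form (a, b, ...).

(0, 4, 1)(2, 6, 9, 8, 10, 5, 7)

The cycle decomposition of p is (0, 1, 4)(2, 7, 5, 10, 8, 9, 6).
Reversing each cycle (and rotating so the smallest element leads) gives p⁻¹ = (0, 4, 1)(2, 6, 9, 8, 10, 5, 7).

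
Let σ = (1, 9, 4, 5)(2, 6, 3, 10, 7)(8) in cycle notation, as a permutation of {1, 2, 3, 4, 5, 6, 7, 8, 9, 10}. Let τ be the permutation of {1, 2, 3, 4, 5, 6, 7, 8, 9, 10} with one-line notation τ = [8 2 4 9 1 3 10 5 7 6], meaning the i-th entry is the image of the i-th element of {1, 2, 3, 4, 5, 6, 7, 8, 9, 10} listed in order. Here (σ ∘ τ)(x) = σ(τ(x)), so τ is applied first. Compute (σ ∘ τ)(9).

2

First apply τ: τ(9) = 7, then σ(7) = 2. Thus (σ ∘ τ)(9) = 2.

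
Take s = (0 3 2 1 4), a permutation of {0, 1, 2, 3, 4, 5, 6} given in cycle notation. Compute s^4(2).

3

2 lies in the 5-cycle (0 3 2 1 4).
Advancing 4 steps from 2: 2 → 1 → 4 → 0 → 3.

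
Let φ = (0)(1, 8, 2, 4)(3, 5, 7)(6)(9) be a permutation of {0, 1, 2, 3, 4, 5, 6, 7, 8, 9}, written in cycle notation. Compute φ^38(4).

8

4 lies in the 4-cycle (1, 8, 2, 4).
Powers repeat with period 4 on this cycle, and 38 mod 4 = 2, so φ^38(4) = φ^2(4).
Stepping 2 places around the cycle: 4 → 1 → 8.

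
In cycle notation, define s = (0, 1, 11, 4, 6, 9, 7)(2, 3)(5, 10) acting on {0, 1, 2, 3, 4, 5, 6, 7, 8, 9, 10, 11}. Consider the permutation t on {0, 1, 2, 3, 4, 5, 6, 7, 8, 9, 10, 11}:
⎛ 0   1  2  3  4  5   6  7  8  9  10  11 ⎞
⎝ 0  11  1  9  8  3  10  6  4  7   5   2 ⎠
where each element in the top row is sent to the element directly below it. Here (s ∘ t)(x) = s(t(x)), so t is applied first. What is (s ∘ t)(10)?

(s ∘ t)(10) = s(t(10)). t(10) = 5, then s(5) = 10. So (s ∘ t)(10) = 10.

10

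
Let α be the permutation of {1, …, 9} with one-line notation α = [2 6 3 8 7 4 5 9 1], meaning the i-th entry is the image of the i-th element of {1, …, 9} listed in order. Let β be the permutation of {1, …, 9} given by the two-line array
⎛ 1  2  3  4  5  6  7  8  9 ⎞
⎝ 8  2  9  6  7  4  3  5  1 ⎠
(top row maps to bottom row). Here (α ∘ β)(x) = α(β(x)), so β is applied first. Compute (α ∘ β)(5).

First apply β: β(5) = 7, then α(7) = 5. Thus (α ∘ β)(5) = 5.

5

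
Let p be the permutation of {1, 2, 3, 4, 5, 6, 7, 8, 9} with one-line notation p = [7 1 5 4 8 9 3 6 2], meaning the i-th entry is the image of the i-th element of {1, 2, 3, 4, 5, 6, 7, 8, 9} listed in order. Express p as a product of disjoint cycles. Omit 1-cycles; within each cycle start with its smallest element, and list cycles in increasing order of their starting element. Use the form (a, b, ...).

Iterating p from 1 gives 1 → 7 → 3 → 5 → 8 → 6 → 9 → 2 → 1; that is the 8-cycle (1, 7, 3, 5, 8, 6, 9, 2).
Repeating from the next unused element and collecting all non-trivial cycles gives (1, 7, 3, 5, 8, 6, 9, 2).

(1, 7, 3, 5, 8, 6, 9, 2)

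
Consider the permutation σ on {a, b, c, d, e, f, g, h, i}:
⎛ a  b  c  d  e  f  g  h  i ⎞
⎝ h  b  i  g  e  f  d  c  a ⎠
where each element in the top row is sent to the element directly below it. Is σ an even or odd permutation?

In disjoint-cycle form the cycle lengths are 4, 2, 1, 1, 1.
A cycle is odd iff its length is even; σ has 2 even-length cycles, so sgn(σ) = (−1)^2 and σ is even.

even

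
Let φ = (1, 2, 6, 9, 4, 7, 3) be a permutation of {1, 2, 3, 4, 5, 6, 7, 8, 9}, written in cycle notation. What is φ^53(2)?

2 lies in the 7-cycle (1, 2, 6, 9, 4, 7, 3).
On a 7-cycle, φ^7 is the identity, so φ^53 = φ^4 there (53 ≡ 4 mod 7).
Advancing 4 steps from 2: 2 → 6 → 9 → 4 → 7.

7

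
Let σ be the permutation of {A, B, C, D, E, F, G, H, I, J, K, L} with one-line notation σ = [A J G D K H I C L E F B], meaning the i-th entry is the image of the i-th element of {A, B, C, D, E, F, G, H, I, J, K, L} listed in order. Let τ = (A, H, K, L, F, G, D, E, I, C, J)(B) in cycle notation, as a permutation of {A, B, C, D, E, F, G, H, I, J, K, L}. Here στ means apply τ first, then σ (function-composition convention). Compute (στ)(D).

K

First apply τ: τ(D) = E, then σ(E) = K. Thus (στ)(D) = K.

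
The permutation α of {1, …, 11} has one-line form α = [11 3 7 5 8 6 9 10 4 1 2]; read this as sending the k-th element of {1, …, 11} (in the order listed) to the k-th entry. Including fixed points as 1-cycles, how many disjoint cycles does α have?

2

The cycle decomposition is (1 11 2 3 7 9 4 5 8 10)(6), which has 2 cycles (counting 1-cycles).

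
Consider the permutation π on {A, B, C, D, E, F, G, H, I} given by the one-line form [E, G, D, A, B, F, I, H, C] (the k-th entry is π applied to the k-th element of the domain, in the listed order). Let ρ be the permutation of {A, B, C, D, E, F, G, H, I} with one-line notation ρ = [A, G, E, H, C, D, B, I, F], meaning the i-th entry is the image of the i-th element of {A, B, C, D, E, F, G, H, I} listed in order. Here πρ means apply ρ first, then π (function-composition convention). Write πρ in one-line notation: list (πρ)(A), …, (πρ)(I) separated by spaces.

Chase each element through ρ then π: A → A → E; B → G → I; C → E → B; D → H → H; E → C → D; F → D → A; G → B → G; H → I → C; I → F → F.
Collecting the images, πρ = [E I B H D A G C F].

E I B H D A G C F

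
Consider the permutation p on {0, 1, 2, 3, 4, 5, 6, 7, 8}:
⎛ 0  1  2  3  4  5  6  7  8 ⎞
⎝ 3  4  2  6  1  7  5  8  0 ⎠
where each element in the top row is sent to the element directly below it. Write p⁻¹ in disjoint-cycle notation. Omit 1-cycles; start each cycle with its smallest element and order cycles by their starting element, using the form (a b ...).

The cycle decomposition of p is (0 3 6 5 7 8)(1 4).
The inverse reverses every cycle; in canonical form, p⁻¹ = (0 8 7 5 6 3)(1 4).

(0 8 7 5 6 3)(1 4)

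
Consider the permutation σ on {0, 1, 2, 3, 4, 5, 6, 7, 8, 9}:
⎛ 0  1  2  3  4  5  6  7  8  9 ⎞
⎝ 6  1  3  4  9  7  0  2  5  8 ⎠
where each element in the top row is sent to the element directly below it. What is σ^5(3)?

7

Tracing 3 → 4 → … returns to 3 after 7 steps, so 3 lies in a 7-cycle (2, 3, 4, 9, 8, 5, 7).
Advancing 5 steps from 3: 3 → 4 → 9 → 8 → 5 → 7.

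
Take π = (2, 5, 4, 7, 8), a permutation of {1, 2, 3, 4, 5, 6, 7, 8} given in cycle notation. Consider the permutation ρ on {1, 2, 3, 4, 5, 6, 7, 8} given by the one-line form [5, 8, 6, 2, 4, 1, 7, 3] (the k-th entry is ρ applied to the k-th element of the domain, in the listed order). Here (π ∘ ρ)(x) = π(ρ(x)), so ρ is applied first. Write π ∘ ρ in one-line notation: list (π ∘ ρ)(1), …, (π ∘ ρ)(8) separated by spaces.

(π ∘ ρ)(x) = π(ρ(x)). Computing each image: π(ρ(1)) = π(5) = 4, π(ρ(2)) = π(8) = 2, π(ρ(3)) = π(6) = 6, π(ρ(4)) = π(2) = 5, π(ρ(5)) = π(4) = 7, π(ρ(6)) = π(1) = 1, π(ρ(7)) = π(7) = 8, π(ρ(8)) = π(3) = 3.
Hence π ∘ ρ = [4 2 6 5 7 1 8 3].

4 2 6 5 7 1 8 3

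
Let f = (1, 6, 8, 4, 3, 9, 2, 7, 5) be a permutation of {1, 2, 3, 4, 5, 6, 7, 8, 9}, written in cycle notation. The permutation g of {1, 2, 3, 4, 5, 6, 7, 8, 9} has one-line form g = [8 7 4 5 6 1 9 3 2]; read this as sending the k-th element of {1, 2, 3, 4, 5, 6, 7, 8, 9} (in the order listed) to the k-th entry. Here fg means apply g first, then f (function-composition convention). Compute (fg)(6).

6

First apply g: g(6) = 1, then f(1) = 6. Thus (fg)(6) = 6.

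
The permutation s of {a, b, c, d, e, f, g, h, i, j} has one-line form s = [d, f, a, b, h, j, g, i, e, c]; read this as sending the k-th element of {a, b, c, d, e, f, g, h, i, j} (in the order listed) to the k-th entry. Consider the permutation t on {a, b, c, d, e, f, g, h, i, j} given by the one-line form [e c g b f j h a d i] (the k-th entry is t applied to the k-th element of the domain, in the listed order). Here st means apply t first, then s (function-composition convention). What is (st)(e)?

j

First apply t: t(e) = f, then s(f) = j. Thus (st)(e) = j.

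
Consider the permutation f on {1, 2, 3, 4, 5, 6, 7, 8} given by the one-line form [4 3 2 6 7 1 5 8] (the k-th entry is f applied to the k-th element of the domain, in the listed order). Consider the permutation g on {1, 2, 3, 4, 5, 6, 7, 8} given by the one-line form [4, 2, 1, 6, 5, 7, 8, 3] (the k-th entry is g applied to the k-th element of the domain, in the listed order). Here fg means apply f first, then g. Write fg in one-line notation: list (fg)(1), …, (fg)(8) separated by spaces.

6 1 2 7 8 4 5 3

For each element, apply f then g: 1 → 4 → 6; 2 → 3 → 1; 3 → 2 → 2; 4 → 6 → 7; 5 → 7 → 8; 6 → 1 → 4; 7 → 5 → 5; 8 → 8 → 3.
Collecting the images, fg = [6 1 2 7 8 4 5 3].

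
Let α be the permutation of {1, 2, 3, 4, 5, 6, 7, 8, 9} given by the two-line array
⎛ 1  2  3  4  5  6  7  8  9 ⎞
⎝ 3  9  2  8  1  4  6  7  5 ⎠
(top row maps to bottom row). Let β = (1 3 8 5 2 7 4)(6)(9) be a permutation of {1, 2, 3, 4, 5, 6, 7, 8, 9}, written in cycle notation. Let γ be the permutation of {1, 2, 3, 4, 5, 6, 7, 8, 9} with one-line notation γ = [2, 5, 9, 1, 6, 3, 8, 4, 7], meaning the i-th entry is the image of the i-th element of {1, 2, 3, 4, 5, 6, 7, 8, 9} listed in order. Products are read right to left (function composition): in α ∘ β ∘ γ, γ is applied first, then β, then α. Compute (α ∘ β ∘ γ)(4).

Chase 4: γ(4) = 1; β(1) = 3; α(3) = 2. Hence (α ∘ β ∘ γ)(4) = 2.

2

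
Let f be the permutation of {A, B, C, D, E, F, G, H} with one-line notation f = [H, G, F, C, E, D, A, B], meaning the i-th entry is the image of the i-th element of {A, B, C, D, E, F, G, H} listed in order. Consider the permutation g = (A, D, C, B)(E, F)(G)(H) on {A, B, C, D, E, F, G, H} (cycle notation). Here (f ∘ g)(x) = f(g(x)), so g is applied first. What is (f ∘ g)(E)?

First apply g: g(E) = F, then f(F) = D. Thus (f ∘ g)(E) = D.

D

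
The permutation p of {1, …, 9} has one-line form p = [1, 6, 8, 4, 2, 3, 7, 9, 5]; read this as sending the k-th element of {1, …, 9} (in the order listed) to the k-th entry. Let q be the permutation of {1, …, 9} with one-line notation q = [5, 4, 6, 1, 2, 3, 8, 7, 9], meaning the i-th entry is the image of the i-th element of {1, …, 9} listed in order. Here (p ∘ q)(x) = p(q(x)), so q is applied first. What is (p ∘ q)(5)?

(p ∘ q)(5) = p(q(5)). q(5) = 2, then p(2) = 6. So (p ∘ q)(5) = 6.

6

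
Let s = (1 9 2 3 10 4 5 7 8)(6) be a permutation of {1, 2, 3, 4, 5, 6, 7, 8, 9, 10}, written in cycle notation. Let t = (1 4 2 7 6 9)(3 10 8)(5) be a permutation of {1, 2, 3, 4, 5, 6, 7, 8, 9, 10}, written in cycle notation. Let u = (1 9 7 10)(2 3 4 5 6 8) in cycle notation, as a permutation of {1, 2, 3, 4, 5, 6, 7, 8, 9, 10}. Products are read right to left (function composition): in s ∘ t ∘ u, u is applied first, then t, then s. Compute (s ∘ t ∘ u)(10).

5

Chase 10: u(10) = 1; t(1) = 4; s(4) = 5. Hence (s ∘ t ∘ u)(10) = 5.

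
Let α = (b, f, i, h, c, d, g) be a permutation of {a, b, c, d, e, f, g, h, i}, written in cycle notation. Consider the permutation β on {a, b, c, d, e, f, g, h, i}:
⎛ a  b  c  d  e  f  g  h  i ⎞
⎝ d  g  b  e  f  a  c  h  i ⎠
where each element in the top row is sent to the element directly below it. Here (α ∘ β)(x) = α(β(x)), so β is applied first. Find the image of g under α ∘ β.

β(g) = c, then α(c) = d; composing gives (α ∘ β)(g) = d.

d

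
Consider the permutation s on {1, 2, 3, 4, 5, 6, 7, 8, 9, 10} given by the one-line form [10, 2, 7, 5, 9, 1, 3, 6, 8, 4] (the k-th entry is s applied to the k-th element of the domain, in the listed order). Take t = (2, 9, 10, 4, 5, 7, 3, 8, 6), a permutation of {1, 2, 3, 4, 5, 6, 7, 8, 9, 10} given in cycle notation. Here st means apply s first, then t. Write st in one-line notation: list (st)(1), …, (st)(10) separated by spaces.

4 9 3 7 10 1 8 2 6 5

(st)(x) = t(s(x)). Computing each image: t(s(1)) = t(10) = 4, t(s(2)) = t(2) = 9, t(s(3)) = t(7) = 3, t(s(4)) = t(5) = 7, t(s(5)) = t(9) = 10, t(s(6)) = t(1) = 1, t(s(7)) = t(3) = 8, t(s(8)) = t(6) = 2, t(s(9)) = t(8) = 6, t(s(10)) = t(4) = 5.
Hence st = [4 9 3 7 10 1 8 2 6 5].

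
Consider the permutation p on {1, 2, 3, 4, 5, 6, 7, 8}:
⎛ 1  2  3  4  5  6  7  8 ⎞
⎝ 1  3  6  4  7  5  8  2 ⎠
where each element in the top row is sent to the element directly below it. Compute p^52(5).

Tracing 5 → 7 → … returns to 5 after 6 steps, so 5 lies in a 6-cycle (2 3 6 5 7 8).
Powers repeat with period 6 on this cycle, and 52 mod 6 = 4, so p^52(5) = p^4(5).
Advancing 4 steps from 5: 5 → 7 → 8 → 2 → 3.

3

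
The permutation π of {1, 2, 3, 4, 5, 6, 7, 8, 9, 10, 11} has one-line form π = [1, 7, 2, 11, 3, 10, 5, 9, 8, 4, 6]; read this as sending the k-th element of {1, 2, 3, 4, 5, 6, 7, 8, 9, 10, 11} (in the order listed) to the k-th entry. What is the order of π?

4

Writing π as disjoint cycles, the cycle lengths are 4, 4, 2, 1.
The order of π is the least common multiple of its cycle lengths: lcm(4, 4, 2) = 4.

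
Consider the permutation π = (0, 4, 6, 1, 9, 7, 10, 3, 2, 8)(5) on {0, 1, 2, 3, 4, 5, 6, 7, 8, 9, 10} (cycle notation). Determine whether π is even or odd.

odd

The cycle lengths are 10, 1.
A cycle is odd iff its length is even; π has 1 even-length cycle, so sgn(π) = (−1)^1 and π is odd.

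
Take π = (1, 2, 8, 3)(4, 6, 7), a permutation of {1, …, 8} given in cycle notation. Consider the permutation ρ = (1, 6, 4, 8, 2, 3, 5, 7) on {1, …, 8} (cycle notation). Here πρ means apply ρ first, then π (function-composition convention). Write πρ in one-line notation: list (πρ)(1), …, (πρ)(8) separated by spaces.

For each element, apply ρ then π: 1 → 6 → 7; 2 → 3 → 1; 3 → 5 → 5; 4 → 8 → 3; 5 → 7 → 4; 6 → 4 → 6; 7 → 1 → 2; 8 → 2 → 8.
So πρ in one-line form is 7 1 5 3 4 6 2 8.

7 1 5 3 4 6 2 8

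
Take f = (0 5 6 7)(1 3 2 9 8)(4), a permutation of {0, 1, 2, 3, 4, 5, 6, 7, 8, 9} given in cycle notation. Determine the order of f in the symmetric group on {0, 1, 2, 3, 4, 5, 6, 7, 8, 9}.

20

The cycle type of f is (5, 4, 1).
The order is lcm(5, 4) = 20.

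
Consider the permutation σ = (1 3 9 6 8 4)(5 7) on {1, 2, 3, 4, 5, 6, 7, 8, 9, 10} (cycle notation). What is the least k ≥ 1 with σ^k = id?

6

The cycle type of σ is (6, 2, 1, 1).
The order of σ is the least common multiple of its cycle lengths: lcm(6, 2) = 6.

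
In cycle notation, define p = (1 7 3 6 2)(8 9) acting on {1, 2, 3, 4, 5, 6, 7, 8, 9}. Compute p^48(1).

6

1 lies in the 5-cycle (1 7 3 6 2).
Since the cycle has length 5, p^48 acts on it the same as p^3 (48 mod 5 = 3).
Stepping 3 places around the cycle: 1 → 7 → 3 → 6.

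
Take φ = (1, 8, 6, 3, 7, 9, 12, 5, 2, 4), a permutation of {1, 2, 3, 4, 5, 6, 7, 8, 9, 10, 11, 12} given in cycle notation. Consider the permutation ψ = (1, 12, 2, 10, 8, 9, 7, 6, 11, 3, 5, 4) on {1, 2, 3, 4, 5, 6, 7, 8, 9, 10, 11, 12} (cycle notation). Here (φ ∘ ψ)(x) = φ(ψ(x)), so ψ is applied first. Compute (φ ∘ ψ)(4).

8

ψ(4) = 1, then φ(1) = 8; composing gives (φ ∘ ψ)(4) = 8.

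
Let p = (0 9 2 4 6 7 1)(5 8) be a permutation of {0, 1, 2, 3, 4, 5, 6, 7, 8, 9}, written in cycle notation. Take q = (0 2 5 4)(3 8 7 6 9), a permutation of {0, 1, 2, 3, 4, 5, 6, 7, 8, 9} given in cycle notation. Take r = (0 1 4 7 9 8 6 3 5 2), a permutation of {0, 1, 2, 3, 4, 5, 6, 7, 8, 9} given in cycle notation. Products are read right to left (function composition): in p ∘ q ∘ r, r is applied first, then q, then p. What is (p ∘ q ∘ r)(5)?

8

(p ∘ q ∘ r)(5) = p(q(r(5))). r(5) = 2, then q(2) = 5, then p(5) = 8, so the result is 8.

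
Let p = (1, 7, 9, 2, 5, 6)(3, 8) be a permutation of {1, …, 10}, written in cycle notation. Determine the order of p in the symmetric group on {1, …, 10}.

The disjoint cycles have lengths 6, 2, 1, 1.
Since disjoint cycles commute, ord(p) = lcm(6, 2) = 6.

6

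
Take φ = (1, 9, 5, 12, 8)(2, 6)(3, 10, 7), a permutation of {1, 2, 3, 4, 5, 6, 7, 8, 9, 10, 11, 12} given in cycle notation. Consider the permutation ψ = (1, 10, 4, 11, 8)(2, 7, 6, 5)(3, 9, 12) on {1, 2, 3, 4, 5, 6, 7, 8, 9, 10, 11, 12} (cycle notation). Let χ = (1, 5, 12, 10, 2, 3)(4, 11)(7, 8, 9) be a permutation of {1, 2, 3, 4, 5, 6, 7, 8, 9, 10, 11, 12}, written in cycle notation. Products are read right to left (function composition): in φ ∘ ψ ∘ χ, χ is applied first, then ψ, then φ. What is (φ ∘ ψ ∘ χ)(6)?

Apply the permutations in order: χ(6) = 6, then ψ(6) = 5, then φ(5) = 12. So (φ ∘ ψ ∘ χ)(6) = 12.

12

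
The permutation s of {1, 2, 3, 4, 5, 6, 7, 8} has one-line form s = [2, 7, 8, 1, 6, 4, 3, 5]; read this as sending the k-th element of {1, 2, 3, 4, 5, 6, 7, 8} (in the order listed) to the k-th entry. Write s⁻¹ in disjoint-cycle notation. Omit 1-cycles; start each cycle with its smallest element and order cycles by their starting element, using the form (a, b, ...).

(1, 4, 6, 5, 8, 3, 7, 2)

First write s in disjoint cycles: (1, 2, 7, 3, 8, 5, 6, 4).
The inverse reverses every cycle; in canonical form, s⁻¹ = (1, 4, 6, 5, 8, 3, 7, 2).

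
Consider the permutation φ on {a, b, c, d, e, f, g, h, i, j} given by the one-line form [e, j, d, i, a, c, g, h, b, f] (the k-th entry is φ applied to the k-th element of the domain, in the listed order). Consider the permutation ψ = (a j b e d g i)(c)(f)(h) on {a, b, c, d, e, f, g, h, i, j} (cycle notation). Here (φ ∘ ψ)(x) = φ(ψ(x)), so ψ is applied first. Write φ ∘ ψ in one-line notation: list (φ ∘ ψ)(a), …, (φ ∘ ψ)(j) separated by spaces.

f a d g i c b h e j

Chase each element through ψ then φ: a → j → f; b → e → a; c → c → d; d → g → g; e → d → i; f → f → c; g → i → b; h → h → h; i → a → e; j → b → j.
So φ ∘ ψ in one-line form is f a d g i c b h e j.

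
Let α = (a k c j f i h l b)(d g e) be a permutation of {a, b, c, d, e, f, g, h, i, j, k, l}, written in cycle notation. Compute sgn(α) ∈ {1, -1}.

The cycle lengths are 9, 3.
A cycle is odd iff its length is even; α has 0 even-length cycles, so sgn(α) = (−1)^0 and α is even.

1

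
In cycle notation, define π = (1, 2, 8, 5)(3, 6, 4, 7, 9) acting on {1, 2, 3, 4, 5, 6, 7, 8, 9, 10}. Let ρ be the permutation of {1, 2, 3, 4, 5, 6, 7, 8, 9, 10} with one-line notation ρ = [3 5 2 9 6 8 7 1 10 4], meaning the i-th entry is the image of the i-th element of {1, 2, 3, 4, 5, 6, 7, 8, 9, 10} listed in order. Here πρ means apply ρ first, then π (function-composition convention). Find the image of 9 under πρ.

10

ρ(9) = 10, then π(10) = 10; composing gives (πρ)(9) = 10.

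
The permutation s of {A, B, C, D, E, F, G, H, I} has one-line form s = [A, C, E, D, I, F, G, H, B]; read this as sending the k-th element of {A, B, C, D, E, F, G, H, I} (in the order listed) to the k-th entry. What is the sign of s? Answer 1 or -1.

In disjoint-cycle form the cycle lengths are 4, 1, 1, 1, 1, 1.
A cycle is odd iff its length is even; s has 1 even-length cycle, so sgn(s) = (−1)^1 and s is odd.

-1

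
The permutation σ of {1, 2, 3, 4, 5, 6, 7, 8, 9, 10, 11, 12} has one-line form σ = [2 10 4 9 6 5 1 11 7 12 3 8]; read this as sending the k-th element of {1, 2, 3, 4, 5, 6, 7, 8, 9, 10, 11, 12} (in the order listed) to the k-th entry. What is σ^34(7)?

Tracing 7 → 1 → … returns to 7 after 10 steps, so 7 lies in a 10-cycle (1, 2, 10, 12, 8, 11, 3, 4, 9, 7).
On a 10-cycle, σ^10 is the identity, so σ^34 = σ^4 there (34 ≡ 4 mod 10).
Stepping 4 places around the cycle: 7 → 1 → 2 → 10 → 12.

12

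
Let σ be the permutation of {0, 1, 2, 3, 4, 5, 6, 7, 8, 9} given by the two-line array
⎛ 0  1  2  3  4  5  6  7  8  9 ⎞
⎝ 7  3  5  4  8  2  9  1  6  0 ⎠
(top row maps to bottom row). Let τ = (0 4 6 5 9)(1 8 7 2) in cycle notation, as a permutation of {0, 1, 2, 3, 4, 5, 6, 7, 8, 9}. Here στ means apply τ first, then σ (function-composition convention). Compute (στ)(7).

(στ)(7) = σ(τ(7)). τ(7) = 2, then σ(2) = 5. So (στ)(7) = 5.

5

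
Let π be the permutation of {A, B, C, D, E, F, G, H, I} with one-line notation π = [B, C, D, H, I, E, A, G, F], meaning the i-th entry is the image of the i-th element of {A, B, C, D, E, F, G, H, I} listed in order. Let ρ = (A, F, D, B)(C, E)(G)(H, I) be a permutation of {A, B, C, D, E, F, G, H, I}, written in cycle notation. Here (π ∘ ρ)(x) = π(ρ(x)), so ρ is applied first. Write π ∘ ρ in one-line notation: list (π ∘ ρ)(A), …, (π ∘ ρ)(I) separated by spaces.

(π ∘ ρ)(x) = π(ρ(x)). Computing each image: π(ρ(A)) = π(F) = E, π(ρ(B)) = π(A) = B, π(ρ(C)) = π(E) = I, π(ρ(D)) = π(B) = C, π(ρ(E)) = π(C) = D, π(ρ(F)) = π(D) = H, π(ρ(G)) = π(G) = A, π(ρ(H)) = π(I) = F, π(ρ(I)) = π(H) = G.
Hence π ∘ ρ = [E B I C D H A F G].

E B I C D H A F G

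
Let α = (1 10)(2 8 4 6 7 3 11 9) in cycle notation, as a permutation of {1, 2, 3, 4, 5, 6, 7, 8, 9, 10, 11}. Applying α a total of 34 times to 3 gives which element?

3 lies in the 8-cycle (2 8 4 6 7 3 11 9).
Powers repeat with period 8 on this cycle, and 34 mod 8 = 2, so α^34(3) = α^2(3).
Advancing 2 steps from 3: 3 → 11 → 9.

9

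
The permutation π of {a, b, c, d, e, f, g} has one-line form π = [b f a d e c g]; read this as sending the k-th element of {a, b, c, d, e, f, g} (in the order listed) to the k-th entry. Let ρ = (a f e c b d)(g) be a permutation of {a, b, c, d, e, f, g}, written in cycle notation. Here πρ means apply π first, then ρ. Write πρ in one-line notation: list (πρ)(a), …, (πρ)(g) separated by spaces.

Chase each element through π then ρ: a → b → d; b → f → e; c → a → f; d → d → a; e → e → c; f → c → b; g → g → g.
So πρ in one-line form is d e f a c b g.

d e f a c b g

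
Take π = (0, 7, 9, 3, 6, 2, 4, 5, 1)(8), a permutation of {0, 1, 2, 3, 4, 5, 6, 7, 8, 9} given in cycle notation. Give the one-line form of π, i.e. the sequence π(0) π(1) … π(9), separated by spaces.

7 0 4 6 5 1 2 9 8 3

Image by image: 0↦7, 1↦0, 2↦4, 3↦6, 4↦5, 5↦1, 6↦2, 7↦9, 8↦8, 9↦3.
So the one-line form is 7 0 4 6 5 1 2 9 8 3.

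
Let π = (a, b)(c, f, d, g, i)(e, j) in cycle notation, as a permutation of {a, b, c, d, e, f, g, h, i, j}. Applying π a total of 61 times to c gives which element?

f

c lies in the 5-cycle (c, f, d, g, i).
On a 5-cycle, π^5 is the identity, so π^61 = π^1 there (61 ≡ 1 mod 5).
Advancing 1 step from c: c → f.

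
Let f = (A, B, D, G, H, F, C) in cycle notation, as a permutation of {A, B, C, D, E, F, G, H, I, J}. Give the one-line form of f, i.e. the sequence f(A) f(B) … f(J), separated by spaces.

B D A G E C H F I J

Reading each image from the cycles: A→B, B→D, C→A, D→G, E→E, F→C, G→H, H→F, I→I, J→J.
Listing these in domain order gives B D A G E C H F I J.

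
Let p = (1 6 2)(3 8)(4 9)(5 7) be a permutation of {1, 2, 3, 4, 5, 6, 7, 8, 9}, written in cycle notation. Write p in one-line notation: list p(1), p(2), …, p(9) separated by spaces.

6 1 8 9 7 2 5 3 4

Image by image: 1→6, 2→1, 3→8, 4→9, 5→7, 6→2, 7→5, 8→3, 9→4.
So the one-line form is 6 1 8 9 7 2 5 3 4.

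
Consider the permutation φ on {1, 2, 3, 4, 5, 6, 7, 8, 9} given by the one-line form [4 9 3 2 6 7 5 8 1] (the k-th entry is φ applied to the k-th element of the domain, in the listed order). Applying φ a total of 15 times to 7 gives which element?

7

Tracing 7 → 5 → … returns to 7 after 3 steps, so 7 lies in a 3-cycle (5, 6, 7).
Since the cycle has length 3, φ^15 acts on it the same as φ^0 (15 mod 3 = 0).
So φ^15(7) = 7.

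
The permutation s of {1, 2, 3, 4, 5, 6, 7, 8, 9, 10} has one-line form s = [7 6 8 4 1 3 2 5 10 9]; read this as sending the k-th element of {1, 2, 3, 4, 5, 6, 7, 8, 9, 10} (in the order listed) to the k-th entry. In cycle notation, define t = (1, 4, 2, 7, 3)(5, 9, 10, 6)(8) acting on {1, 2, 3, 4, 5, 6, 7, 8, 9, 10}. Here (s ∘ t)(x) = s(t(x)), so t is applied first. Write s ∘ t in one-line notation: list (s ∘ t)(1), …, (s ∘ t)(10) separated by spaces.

Chase each element through t then s: 1 → 4 → 4; 2 → 7 → 2; 3 → 1 → 7; 4 → 2 → 6; 5 → 9 → 10; 6 → 5 → 1; 7 → 3 → 8; 8 → 8 → 5; 9 → 10 → 9; 10 → 6 → 3.
Collecting the images, s ∘ t = [4 2 7 6 10 1 8 5 9 3].

4 2 7 6 10 1 8 5 9 3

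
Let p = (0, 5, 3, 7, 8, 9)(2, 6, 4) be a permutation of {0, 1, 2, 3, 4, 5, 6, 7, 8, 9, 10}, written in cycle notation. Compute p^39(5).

5 lies in the 6-cycle (0, 5, 3, 7, 8, 9).
On a 6-cycle, p^6 is the identity, so p^39 = p^3 there (39 ≡ 3 mod 6).
Stepping 3 places around the cycle: 5 → 3 → 7 → 8.

8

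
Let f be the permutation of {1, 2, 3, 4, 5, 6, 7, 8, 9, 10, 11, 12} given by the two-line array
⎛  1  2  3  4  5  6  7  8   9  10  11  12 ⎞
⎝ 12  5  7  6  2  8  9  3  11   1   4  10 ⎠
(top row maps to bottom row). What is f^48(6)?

Tracing 6 → 8 → … returns to 6 after 7 steps, so 6 lies in a 7-cycle (3 7 9 11 4 6 8).
Powers repeat with period 7 on this cycle, and 48 mod 7 = 6, so f^48(6) = f^6(6).
Stepping 6 places around the cycle: 6 → 8 → 3 → 7 → 9 → 11 → 4.

4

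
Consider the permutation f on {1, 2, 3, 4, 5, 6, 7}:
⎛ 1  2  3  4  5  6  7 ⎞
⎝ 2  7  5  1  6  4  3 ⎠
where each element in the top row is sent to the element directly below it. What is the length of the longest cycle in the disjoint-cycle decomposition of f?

Decomposing into disjoint cycles gives (1 2 7 3 5 6 4); the longest has length 7.

7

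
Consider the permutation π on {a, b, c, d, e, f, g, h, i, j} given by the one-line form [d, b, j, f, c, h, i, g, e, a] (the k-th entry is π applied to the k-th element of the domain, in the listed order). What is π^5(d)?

Tracing d → f → … returns to d after 9 steps, so d lies in a 9-cycle (a, d, f, h, g, i, e, c, j).
Advancing 5 steps from d: d → f → h → g → i → e.

e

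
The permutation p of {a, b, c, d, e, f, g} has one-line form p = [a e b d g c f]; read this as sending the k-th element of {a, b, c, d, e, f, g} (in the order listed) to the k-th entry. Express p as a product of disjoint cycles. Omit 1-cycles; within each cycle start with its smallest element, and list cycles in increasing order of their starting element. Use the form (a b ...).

From b: b → e → g → f → c → b, closing the cycle (b e g f c).
Continuing from each remaining unvisited element yields (b e g f c).

(b e g f c)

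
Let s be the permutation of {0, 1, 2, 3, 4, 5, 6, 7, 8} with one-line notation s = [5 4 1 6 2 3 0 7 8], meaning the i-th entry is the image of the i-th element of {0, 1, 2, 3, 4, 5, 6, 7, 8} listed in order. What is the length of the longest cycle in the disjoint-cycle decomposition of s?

4

Decomposing into disjoint cycles gives (0, 5, 3, 6)(1, 4, 2); the longest has length 4.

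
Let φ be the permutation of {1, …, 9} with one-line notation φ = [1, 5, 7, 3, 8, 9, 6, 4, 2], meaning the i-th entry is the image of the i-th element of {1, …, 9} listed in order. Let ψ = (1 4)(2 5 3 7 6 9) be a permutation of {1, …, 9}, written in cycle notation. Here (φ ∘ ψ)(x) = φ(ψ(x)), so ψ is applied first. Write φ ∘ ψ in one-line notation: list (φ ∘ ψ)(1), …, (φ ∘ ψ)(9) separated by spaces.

3 8 6 1 7 2 9 4 5

(φ ∘ ψ)(x) = φ(ψ(x)). Computing each image: φ(ψ(1)) = φ(4) = 3, φ(ψ(2)) = φ(5) = 8, φ(ψ(3)) = φ(7) = 6, φ(ψ(4)) = φ(1) = 1, φ(ψ(5)) = φ(3) = 7, φ(ψ(6)) = φ(9) = 2, φ(ψ(7)) = φ(6) = 9, φ(ψ(8)) = φ(8) = 4, φ(ψ(9)) = φ(2) = 5.
Hence φ ∘ ψ = [3 8 6 1 7 2 9 4 5].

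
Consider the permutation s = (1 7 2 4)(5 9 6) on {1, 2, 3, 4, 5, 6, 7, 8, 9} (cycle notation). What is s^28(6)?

5

6 lies in the 3-cycle (5 9 6).
Powers repeat with period 3 on this cycle, and 28 mod 3 = 1, so s^28(6) = s^1(6).
Advancing 1 step from 6: 6 → 5.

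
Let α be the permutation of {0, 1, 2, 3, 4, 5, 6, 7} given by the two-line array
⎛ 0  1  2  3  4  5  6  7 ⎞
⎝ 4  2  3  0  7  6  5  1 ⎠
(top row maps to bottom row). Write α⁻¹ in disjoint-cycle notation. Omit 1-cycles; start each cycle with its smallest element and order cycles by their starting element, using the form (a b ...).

(0 3 2 1 7 4)(5 6)

First write α in disjoint cycles: (0 4 7 1 2 3)(5 6).
Reversing each cycle (and rotating so the smallest element leads) gives α⁻¹ = (0 3 2 1 7 4)(5 6).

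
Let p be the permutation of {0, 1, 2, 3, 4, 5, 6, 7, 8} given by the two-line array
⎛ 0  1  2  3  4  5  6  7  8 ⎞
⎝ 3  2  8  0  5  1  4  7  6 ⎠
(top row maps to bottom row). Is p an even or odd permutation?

even

In disjoint-cycle form the cycle lengths are 6, 2, 1.
A cycle is odd iff its length is even; p has 2 even-length cycles, so sgn(p) = (−1)^2 and p is even.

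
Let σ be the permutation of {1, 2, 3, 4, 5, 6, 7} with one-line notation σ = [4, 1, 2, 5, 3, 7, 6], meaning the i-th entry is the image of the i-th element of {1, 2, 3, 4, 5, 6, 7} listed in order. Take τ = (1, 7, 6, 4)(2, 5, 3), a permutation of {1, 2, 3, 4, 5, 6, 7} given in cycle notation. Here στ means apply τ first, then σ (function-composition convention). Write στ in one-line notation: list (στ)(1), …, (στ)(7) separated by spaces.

(στ)(x) = σ(τ(x)). Computing each image: σ(τ(1)) = σ(7) = 6, σ(τ(2)) = σ(5) = 3, σ(τ(3)) = σ(2) = 1, σ(τ(4)) = σ(1) = 4, σ(τ(5)) = σ(3) = 2, σ(τ(6)) = σ(4) = 5, σ(τ(7)) = σ(6) = 7.
Hence στ = [6 3 1 4 2 5 7].

6 3 1 4 2 5 7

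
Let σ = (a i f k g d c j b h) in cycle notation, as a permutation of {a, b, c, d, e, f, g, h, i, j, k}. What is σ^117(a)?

j

a lies in the 10-cycle (a i f k g d c j b h).
On a 10-cycle, σ^10 is the identity, so σ^117 = σ^7 there (117 ≡ 7 mod 10).
Advancing 7 steps from a: a → i → f → k → g → d → c → j.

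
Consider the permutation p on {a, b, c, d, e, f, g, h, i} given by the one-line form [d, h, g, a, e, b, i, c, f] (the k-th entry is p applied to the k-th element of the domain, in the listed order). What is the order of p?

The disjoint-cycle form of p has cycle lengths 6, 2, 1.
The order of p is the least common multiple of its cycle lengths: lcm(6, 2) = 6.

6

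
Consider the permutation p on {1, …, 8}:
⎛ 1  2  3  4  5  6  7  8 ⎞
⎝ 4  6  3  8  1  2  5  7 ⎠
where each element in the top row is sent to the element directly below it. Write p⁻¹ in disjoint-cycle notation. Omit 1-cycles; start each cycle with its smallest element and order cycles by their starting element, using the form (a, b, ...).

(1, 5, 7, 8, 4)(2, 6)

First write p in disjoint cycles: (1, 4, 8, 7, 5)(2, 6).
The inverse reverses every cycle; in canonical form, p⁻¹ = (1, 5, 7, 8, 4)(2, 6).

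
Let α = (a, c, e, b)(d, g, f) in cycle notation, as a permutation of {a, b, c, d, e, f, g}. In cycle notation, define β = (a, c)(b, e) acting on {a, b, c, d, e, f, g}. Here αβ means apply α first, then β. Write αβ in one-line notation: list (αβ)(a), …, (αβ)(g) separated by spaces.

(αβ)(x) = β(α(x)). Computing each image: β(α(a)) = β(c) = a, β(α(b)) = β(a) = c, β(α(c)) = β(e) = b, β(α(d)) = β(g) = g, β(α(e)) = β(b) = e, β(α(f)) = β(d) = d, β(α(g)) = β(f) = f.
Hence αβ = [a c b g e d f].

a c b g e d f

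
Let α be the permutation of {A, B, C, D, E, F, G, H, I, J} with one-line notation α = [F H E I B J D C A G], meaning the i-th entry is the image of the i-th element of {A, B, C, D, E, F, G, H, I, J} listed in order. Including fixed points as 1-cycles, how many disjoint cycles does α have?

The cycle decomposition is (A F J G D I)(B H C E), which has 2 cycles (counting 1-cycles).

2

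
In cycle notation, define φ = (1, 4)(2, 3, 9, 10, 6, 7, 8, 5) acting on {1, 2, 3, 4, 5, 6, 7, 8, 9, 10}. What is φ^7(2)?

5

2 lies in the 8-cycle (2, 3, 9, 10, 6, 7, 8, 5).
Stepping 7 places around the cycle: 2 → 3 → 9 → 10 → 6 → 7 → 8 → 5.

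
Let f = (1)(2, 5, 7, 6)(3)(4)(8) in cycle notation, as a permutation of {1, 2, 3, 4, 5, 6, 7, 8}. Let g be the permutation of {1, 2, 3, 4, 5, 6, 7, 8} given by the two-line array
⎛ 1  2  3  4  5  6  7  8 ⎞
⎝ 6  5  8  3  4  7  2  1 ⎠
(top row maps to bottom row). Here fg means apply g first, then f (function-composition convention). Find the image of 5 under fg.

g(5) = 4, then f(4) = 4; composing gives (fg)(5) = 4.

4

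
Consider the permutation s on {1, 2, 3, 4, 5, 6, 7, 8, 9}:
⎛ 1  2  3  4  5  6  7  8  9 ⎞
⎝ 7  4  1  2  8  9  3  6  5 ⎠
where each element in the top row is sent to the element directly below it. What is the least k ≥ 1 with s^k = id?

Writing s as disjoint cycles, the cycle lengths are 4, 3, 2.
The order is lcm(4, 3, 2) = 12.

12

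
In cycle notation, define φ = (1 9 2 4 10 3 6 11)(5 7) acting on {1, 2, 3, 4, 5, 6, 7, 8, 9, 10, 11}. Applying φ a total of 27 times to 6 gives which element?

6 lies in the 8-cycle (1 9 2 4 10 3 6 11).
Since the cycle has length 8, φ^27 acts on it the same as φ^3 (27 mod 8 = 3).
Stepping 3 places around the cycle: 6 → 11 → 1 → 9.

9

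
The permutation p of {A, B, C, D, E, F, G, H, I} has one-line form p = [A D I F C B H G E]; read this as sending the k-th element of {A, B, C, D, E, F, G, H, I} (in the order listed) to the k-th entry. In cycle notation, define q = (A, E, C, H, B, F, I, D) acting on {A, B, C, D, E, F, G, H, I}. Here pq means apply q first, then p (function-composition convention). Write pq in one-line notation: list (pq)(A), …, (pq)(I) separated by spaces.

For each element, apply q then p: A → E → C; B → F → B; C → H → G; D → A → A; E → C → I; F → I → E; G → G → H; H → B → D; I → D → F.
Collecting the images, pq = [C B G A I E H D F].

C B G A I E H D F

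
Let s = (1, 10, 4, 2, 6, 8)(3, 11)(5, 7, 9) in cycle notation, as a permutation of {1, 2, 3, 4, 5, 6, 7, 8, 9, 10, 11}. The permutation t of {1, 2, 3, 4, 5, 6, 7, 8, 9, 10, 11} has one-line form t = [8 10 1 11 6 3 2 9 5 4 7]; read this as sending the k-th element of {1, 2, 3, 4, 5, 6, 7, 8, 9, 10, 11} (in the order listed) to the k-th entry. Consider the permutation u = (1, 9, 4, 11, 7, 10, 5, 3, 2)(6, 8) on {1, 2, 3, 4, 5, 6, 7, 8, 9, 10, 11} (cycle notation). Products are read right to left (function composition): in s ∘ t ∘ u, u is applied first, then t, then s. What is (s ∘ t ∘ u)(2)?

(s ∘ t ∘ u)(2) = s(t(u(2))). u(2) = 1, then t(1) = 8, then s(8) = 1, so the result is 1.

1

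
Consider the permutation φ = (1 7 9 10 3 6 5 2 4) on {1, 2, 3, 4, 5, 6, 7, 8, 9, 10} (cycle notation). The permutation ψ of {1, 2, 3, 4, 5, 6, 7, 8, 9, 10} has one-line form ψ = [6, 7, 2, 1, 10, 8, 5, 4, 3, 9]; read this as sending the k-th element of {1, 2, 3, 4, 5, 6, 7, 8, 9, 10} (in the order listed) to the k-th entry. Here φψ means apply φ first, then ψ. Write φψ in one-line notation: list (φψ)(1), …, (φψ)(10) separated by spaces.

5 1 8 6 7 10 3 4 9 2

(φψ)(x) = ψ(φ(x)). Computing each image: ψ(φ(1)) = ψ(7) = 5, ψ(φ(2)) = ψ(4) = 1, ψ(φ(3)) = ψ(6) = 8, ψ(φ(4)) = ψ(1) = 6, ψ(φ(5)) = ψ(2) = 7, ψ(φ(6)) = ψ(5) = 10, ψ(φ(7)) = ψ(9) = 3, ψ(φ(8)) = ψ(8) = 4, ψ(φ(9)) = ψ(10) = 9, ψ(φ(10)) = ψ(3) = 2.
Hence φψ = [5 1 8 6 7 10 3 4 9 2].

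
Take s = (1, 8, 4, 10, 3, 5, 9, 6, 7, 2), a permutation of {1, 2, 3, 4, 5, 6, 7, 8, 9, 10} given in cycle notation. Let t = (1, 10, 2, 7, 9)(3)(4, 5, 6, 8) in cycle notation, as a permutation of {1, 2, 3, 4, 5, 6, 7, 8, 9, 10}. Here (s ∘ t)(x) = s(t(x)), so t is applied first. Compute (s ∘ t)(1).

3

t(1) = 10, then s(10) = 3; composing gives (s ∘ t)(1) = 3.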